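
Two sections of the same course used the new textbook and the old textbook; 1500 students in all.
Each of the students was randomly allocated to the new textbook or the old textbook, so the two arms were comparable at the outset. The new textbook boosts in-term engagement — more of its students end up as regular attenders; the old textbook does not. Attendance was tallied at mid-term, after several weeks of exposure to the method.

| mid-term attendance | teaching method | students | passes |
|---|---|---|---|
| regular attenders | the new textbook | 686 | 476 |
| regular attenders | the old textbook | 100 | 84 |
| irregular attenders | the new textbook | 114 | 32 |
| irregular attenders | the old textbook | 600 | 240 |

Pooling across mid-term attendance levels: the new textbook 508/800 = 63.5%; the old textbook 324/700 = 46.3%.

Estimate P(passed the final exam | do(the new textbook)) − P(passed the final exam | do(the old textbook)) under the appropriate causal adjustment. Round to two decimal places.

+0.17

Mid-term attendance is downstream of the teaching method. One should not condition on a consequence of treatment, so the overall rates are the right comparison.
The causal difference is the pooled difference: 0.635 − 0.463 = +0.172.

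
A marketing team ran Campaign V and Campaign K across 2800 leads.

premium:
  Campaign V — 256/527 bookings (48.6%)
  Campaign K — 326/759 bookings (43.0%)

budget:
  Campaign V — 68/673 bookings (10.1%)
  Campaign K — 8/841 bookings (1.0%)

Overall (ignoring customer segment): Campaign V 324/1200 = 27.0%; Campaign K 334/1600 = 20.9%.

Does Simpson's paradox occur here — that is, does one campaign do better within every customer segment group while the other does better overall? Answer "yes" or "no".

no

Within each customer segment level (premium 48.6% vs 43.0%; budget 10.1% vs 1.0%), Campaign V has the higher rate every time. Pooled: 27.0% vs 20.9% — Campaign V has the higher rate overall. They agree.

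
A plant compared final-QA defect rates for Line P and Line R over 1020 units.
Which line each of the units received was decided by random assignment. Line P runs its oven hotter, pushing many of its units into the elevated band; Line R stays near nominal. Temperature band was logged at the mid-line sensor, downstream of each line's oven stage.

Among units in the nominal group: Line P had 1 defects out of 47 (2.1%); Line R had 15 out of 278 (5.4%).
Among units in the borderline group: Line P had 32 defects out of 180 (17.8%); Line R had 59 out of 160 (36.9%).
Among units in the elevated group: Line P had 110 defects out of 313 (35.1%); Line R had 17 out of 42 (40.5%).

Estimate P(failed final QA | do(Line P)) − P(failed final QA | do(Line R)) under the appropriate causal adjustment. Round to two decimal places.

+0.08

The stratified and pooled comparisons disagree (Line P wins within each in-process temperature band; Line R wins overall), so the answer turns on the causal role of in-process temperature band.
In-process temperature band lies on the pathway line → in-process temperature band → outcome, so adjusting for it blocks the indirect effect. For the total causal effect of line, use the unadjusted pooled rates.
The causal difference is the pooled difference: 0.265 − 0.190 = +0.075.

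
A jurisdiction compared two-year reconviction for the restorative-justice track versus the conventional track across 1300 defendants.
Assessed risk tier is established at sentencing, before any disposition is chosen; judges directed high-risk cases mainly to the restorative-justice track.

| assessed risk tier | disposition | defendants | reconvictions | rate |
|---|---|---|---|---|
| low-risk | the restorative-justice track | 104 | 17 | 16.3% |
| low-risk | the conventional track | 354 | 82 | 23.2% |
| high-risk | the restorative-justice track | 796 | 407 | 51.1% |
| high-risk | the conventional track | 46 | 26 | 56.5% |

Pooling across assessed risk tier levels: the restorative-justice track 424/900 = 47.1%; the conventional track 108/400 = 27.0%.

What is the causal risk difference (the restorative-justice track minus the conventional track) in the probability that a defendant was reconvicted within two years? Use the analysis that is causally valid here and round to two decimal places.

Assessed risk tier satisfies the back-door criterion: it is not a descendant of the disposition, and it blocks the spurious path from disposition to outcome. Adjusting for it (i.e., using the within-assessed risk tier rates) gives the causal effect.
Adjusting over the population distribution of assessed risk tier: 0.352·(0.163−0.232) + 0.648·(0.511−0.565) = -0.059.

-0.06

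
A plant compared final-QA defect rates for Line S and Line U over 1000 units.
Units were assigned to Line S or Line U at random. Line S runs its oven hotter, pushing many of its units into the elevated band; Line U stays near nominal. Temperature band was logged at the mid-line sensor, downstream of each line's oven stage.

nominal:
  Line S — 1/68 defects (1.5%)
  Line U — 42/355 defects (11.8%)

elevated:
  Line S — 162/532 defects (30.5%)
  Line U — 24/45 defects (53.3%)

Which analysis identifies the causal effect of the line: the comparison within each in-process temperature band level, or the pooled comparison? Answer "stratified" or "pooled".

Stratifying would compare lines among units the lines themselves sorted into in-process temperature band groups — a form of selection on an intermediate. The unconditioned pooled rates give the total causal effect.
Pooled: Line S 27.2% vs Line U 16.5%; Line U is lower overall.

pooled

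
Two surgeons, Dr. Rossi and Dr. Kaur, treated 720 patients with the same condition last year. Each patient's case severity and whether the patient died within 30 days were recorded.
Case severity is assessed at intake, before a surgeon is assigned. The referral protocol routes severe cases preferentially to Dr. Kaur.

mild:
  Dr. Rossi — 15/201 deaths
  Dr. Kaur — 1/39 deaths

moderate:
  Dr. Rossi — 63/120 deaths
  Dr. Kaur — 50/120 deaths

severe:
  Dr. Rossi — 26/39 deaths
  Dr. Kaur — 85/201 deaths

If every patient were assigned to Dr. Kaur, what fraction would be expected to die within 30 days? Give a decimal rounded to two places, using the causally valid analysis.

Dr. Kaur is lower inside every case severity stratum but Dr. Rossi is lower in aggregate. Whether to stratify depends on how case severity relates to the surgeon.
Case severity is set before the surgeon has any effect — it is not caused by the surgeon — and it independently drives the outcome. That makes it a confounder, so the causal comparison is within case severity levels.
Standardising Dr. Kaur to the population case severity mix: 0.333·1/39 + 0.333·50/120 + 0.333·85/201 = 0.288.

0.29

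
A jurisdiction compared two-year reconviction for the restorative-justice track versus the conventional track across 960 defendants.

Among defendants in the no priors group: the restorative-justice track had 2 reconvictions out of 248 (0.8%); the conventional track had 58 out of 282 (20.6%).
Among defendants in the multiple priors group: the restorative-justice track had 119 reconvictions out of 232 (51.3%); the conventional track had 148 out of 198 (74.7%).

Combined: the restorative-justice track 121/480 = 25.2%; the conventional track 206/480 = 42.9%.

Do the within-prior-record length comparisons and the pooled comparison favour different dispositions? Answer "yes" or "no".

no

Within each prior-record length level (no priors 0.8% vs 20.6%; multiple priors 51.3% vs 74.7%), the restorative-justice track has the lower rate every time. Pooled: 25.2% vs 42.9% — the restorative-justice track has the lower rate overall. They agree.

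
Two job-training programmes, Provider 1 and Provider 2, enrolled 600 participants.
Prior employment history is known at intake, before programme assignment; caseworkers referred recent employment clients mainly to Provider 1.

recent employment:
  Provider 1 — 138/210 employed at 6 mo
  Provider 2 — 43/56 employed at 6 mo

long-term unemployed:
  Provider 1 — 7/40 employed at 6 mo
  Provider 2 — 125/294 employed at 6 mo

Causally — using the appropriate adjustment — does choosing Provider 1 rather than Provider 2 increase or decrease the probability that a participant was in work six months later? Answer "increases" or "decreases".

The imbalance in prior employment history arose from how participants were allocated, not from anything the programme did; and prior employment history independently affects the outcome. The pooled gap is confounded — condition on prior employment history.
Within each level — recent employment: 65.7% vs 76.8%; long-term unemployed: 17.5% vs 42.5% — Provider 2 is higher every time.

decreases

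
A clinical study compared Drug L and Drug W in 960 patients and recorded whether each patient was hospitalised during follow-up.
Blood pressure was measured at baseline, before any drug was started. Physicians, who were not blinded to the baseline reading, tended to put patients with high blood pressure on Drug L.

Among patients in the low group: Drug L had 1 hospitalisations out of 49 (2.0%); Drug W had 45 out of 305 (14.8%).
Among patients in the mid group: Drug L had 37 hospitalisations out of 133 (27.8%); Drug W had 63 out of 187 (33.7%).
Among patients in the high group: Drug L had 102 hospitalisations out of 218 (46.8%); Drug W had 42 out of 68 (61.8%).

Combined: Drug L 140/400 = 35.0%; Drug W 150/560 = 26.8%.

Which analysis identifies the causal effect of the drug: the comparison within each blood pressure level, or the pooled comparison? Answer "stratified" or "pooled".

The blood pressure-specific comparison favours Drug L throughout, but the pooled figures favour Drug W. The question is whether to condition on blood pressure.
The imbalance in blood pressure arose from how patients were allocated, not from anything the drug did; and blood pressure independently affects the outcome. The pooled gap is confounded — condition on blood pressure.
Within each level — low: 2.0% vs 14.8%; mid: 27.8% vs 33.7%; high: 46.8% vs 61.8% — Drug L is lower every time.

stratified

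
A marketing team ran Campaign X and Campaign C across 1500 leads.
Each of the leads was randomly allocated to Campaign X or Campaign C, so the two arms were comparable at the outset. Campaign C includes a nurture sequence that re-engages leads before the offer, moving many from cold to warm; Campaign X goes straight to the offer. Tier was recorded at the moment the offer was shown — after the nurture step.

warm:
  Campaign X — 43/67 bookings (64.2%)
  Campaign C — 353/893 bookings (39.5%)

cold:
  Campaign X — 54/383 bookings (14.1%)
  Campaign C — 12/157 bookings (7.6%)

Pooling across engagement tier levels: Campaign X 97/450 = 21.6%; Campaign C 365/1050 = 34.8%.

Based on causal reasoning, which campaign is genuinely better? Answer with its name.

Campaign C

Campaign X is higher inside every engagement tier stratum but Campaign C is higher in aggregate. Whether to stratify depends on how engagement tier relates to the campaign.
The distribution of engagement tier is itself part of what the campaign does — it is an intermediate outcome. Holding it fixed would remove that part of the effect; the total effect is the pooled difference.
Pooled: Campaign X 21.6% vs Campaign C 34.8%; Campaign C is higher overall.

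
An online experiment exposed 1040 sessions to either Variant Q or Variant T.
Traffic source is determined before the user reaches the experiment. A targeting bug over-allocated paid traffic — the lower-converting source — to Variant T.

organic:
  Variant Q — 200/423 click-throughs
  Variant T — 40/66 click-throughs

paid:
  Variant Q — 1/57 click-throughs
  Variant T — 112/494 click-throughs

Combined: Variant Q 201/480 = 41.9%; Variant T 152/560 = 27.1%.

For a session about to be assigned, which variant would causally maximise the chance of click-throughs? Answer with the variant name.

Variant T

Since traffic source is a pre-existing factor (not a product of the variant) and it affects the outcome on its own, it is a confounder. The stratified rates, not the pooled rate, identify the causal effect.
Within each level — organic: 47.3% vs 60.6%; paid: 1.8% vs 22.7% — Variant T is higher every time.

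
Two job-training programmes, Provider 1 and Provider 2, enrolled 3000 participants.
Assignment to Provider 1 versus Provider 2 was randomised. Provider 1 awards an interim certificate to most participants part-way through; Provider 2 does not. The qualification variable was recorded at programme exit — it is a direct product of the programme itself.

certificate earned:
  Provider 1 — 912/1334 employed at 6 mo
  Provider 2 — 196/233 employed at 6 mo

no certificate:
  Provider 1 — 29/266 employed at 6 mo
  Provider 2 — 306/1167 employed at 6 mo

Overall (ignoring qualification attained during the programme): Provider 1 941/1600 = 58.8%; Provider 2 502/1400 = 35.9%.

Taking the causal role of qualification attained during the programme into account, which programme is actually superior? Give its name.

Stratifying would compare programmes among participants the programmes themselves sorted into qualification attained during the programme groups — a form of selection on an intermediate. The unconditioned pooled rates give the total causal effect.
Pooled: Provider 1 58.8% vs Provider 2 35.9%; Provider 1 is higher overall.

Provider 1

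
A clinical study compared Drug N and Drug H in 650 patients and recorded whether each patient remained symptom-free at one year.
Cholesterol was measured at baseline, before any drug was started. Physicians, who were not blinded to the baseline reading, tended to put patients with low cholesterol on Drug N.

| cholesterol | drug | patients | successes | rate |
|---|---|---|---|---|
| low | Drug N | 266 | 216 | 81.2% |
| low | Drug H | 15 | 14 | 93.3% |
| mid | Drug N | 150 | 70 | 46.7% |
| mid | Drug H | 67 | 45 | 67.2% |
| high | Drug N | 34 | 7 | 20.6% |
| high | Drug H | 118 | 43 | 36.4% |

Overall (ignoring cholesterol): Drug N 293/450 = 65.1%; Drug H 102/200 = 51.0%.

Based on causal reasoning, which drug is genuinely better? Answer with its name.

Drug H

Here cholesterol is a common cause — it drives both which drug a case falls under and the outcome. The crude comparison mixes populations; the stratum-specific rates are the causally relevant ones.
Within each level — low: 81.2% vs 93.3%; mid: 46.7% vs 67.2%; high: 20.6% vs 36.4% — Drug H is higher every time.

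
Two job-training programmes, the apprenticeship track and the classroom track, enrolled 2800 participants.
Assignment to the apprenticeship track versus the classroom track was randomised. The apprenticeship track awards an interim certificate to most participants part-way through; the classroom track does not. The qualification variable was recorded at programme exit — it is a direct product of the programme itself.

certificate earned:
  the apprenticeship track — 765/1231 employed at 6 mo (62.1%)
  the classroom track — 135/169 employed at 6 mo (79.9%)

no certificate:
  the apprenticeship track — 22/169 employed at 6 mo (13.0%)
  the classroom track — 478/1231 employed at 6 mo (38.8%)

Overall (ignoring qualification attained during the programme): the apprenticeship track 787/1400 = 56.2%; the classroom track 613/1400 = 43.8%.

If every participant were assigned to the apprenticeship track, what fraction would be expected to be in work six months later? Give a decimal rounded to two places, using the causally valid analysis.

0.56

The stratified and pooled comparisons disagree (the classroom track wins within each qualification attained during the programme; the apprenticeship track wins overall), so the answer turns on the causal role of qualification attained during the programme.
Qualification attained during the programme here is a post-treatment variable shaped by the programme; conditioning on it would introduce bias rather than remove it. The overall comparison is the causal one.
So P(outcome | do(the apprenticeship track)) is just the pooled rate for the apprenticeship track: 787/1400 = 0.562.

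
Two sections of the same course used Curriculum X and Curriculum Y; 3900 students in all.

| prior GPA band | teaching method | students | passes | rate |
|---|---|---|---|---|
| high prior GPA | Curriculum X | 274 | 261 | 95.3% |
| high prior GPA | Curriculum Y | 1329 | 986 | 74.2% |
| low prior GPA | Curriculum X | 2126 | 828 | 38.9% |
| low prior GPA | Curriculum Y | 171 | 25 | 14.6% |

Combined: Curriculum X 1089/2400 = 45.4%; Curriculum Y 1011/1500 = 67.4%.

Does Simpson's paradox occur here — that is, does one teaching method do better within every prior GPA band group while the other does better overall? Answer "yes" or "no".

Within each prior GPA band level (high prior GPA 95.3% vs 74.2%; low prior GPA 38.9% vs 14.6%), Curriculum X has the higher rate every time. Pooled: 45.4% vs 67.4% — Curriculum Y has the higher rate overall. The two comparisons disagree.

yes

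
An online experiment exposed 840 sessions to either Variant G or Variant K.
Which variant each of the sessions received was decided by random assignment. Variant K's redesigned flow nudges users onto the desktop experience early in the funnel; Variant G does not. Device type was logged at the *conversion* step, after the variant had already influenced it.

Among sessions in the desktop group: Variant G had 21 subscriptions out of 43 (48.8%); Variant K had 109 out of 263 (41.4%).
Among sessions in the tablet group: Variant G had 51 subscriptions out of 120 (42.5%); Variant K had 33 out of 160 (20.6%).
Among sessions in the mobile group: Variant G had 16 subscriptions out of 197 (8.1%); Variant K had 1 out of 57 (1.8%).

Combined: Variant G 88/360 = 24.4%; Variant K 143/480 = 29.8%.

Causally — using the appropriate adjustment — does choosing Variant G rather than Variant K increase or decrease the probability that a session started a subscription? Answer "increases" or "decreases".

decreases

Variant G is higher inside every device type stratum but Variant K is higher in aggregate. Whether to stratify depends on how device type relates to the variant.
Device type here is a post-treatment variable shaped by the variant; conditioning on it would introduce bias rather than remove it. The overall comparison is the causal one.
Pooled: Variant G 24.4% vs Variant K 29.8%; Variant K is higher overall.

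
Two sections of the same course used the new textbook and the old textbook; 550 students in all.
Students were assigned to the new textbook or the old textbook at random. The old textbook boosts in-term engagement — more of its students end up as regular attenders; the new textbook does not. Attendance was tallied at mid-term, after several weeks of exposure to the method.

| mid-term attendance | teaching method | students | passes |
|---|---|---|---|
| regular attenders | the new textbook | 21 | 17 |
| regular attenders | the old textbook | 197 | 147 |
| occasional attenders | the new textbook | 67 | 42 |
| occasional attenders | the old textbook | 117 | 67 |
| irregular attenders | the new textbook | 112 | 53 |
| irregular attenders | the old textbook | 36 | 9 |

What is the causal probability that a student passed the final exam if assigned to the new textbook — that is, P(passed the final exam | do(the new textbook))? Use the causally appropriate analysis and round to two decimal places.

The stratified and pooled comparisons disagree (the new textbook wins within each mid-term attendance; the old textbook wins overall), so the answer turns on the causal role of mid-term attendance.
Mid-term attendance here is a post-treatment variable shaped by the teaching method; conditioning on it would introduce bias rather than remove it. The overall comparison is the causal one.
So P(outcome | do(the new textbook)) is just the pooled rate for the new textbook: 112/200 = 0.560.

0.56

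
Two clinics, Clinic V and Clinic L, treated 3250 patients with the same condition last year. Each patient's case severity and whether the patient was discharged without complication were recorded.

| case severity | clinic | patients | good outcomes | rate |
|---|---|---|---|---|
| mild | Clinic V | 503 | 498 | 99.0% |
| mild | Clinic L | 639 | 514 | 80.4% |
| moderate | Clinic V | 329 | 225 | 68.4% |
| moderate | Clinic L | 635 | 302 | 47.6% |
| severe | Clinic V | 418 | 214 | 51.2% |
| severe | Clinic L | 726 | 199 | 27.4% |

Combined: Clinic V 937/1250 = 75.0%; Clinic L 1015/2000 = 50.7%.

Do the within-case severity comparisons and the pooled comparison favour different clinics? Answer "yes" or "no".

Within each case severity level (mild 99.0% vs 80.4%; moderate 68.4% vs 47.6%; severe 51.2% vs 27.4%), Clinic V has the higher rate every time. Pooled: 75.0% vs 50.7% — Clinic V has the higher rate overall. They agree.

no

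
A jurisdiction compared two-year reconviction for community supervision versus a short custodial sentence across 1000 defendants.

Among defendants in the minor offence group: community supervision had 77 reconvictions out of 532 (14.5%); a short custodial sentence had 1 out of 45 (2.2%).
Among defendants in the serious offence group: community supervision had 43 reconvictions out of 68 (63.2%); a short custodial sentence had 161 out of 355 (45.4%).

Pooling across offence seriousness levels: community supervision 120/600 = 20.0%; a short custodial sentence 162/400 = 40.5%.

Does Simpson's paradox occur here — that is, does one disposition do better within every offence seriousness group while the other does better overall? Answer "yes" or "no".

Within each offence seriousness level (minor offence 14.5% vs 2.2%; serious offence 63.2% vs 45.4%), a short custodial sentence has the lower rate every time. Pooled: 20.0% vs 40.5% — community supervision has the lower rate overall. The two comparisons disagree.

yes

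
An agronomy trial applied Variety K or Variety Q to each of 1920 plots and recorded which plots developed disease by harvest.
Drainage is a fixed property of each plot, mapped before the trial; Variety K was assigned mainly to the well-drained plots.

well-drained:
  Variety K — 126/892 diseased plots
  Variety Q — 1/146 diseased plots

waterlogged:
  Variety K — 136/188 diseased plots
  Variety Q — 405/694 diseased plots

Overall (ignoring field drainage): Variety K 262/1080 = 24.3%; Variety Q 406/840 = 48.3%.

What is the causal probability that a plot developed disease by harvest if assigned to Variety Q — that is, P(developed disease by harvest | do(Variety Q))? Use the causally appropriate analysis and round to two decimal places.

The stratified and pooled comparisons disagree (Variety Q wins within each field drainage; Variety K wins overall), so the answer turns on the causal role of field drainage.
Nothing the variety does changes field drainage; the imbalance is an allocation artefact. With field drainage also predicting the outcome, the pooled figure is confounded, and the within-stratum comparison is the causal one.
Standardising Variety Q to the population field drainage mix: 0.541·1/146 + 0.459·405/694 = 0.272.

0.27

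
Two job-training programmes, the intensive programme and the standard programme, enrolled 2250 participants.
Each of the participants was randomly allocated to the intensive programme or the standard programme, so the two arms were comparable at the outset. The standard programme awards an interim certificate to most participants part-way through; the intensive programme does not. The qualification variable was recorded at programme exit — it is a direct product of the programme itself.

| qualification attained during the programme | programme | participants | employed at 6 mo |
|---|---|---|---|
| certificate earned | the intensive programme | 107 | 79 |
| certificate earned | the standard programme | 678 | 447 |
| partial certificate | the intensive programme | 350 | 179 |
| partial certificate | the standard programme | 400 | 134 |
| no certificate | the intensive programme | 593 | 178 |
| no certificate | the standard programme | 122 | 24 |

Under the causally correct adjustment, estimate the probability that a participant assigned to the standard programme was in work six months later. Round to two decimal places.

The distribution of qualification attained during the programme is itself part of what the programme does — it is an intermediate outcome. Holding it fixed would remove that part of the effect; the total effect is the pooled difference.
So P(outcome | do(the standard programme)) is just the pooled rate for the standard programme: 605/1200 = 0.504.

0.50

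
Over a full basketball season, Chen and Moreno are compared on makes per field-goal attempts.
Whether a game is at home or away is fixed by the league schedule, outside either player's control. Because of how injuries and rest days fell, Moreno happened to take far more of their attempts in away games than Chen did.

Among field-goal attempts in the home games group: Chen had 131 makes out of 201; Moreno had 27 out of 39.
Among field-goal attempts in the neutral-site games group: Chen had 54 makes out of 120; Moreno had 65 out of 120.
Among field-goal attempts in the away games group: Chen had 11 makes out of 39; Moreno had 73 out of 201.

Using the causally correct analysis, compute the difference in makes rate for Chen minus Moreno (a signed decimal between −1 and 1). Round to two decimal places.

-0.07

Nothing the player does changes game venue; the imbalance is an allocation artefact. With game venue also predicting the outcome, the pooled figure is confounded, and the within-stratum comparison is the causal one.
Adjusting over the population distribution of game venue: 0.333·(0.652−0.692) + 0.333·(0.450−0.542) + 0.333·(0.282−0.363) = -0.071.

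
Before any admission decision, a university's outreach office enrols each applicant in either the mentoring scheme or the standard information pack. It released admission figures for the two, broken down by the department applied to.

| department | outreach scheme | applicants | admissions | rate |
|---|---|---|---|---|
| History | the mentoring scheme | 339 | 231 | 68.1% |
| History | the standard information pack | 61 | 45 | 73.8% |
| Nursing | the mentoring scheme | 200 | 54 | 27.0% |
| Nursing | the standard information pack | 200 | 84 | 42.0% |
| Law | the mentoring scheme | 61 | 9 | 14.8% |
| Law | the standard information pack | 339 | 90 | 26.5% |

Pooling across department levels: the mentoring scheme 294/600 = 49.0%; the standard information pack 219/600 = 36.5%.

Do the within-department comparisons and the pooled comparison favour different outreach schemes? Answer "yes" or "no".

Within each department level (History 68.1% vs 73.8%; Nursing 27.0% vs 42.0%; Law 14.8% vs 26.5%), the standard information pack has the higher rate every time. Pooled: 49.0% vs 36.5% — the mentoring scheme has the higher rate overall. The two comparisons disagree.

yes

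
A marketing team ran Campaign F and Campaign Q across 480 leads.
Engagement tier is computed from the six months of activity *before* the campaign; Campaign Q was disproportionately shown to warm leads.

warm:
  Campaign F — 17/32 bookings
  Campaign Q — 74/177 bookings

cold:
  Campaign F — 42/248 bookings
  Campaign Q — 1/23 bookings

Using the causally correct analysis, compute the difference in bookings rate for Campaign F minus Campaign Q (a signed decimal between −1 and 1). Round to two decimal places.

+0.12

Engagement tier is set before the campaign has any effect — it is not caused by the campaign — and it independently drives the outcome. That makes it a confounder, so the causal comparison is within engagement tier levels.
Adjusting over the population distribution of engagement tier: 0.435·(0.531−0.418) + 0.565·(0.169−0.043) = +0.120.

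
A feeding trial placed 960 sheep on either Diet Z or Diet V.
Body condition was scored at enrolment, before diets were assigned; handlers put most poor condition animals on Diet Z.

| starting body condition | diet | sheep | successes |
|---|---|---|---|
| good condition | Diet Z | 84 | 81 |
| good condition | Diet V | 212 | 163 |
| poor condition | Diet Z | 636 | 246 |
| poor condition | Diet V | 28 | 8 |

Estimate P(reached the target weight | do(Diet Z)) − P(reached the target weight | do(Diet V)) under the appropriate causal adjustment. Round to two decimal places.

+0.13

The stratified and pooled comparisons disagree (Diet Z wins within each starting body condition; Diet V wins overall), so the answer turns on the causal role of starting body condition.
The imbalance in starting body condition arose from how sheep were allocated, not from anything the diet did; and starting body condition independently affects the outcome. The pooled gap is confounded — condition on starting body condition.
Adjusting over the population distribution of starting body condition: 0.308·(0.964−0.769) + 0.692·(0.387−0.286) = +0.130.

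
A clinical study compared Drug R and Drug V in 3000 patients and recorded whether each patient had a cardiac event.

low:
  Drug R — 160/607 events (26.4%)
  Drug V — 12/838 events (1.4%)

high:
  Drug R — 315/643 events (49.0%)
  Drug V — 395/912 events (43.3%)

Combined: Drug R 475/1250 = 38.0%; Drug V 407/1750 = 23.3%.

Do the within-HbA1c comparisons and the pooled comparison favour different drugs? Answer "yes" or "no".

Within each HbA1c level (low 26.4% vs 1.4%; high 49.0% vs 43.3%), Drug V has the lower rate every time. Pooled: 38.0% vs 23.3% — Drug V has the lower rate overall. They agree.

no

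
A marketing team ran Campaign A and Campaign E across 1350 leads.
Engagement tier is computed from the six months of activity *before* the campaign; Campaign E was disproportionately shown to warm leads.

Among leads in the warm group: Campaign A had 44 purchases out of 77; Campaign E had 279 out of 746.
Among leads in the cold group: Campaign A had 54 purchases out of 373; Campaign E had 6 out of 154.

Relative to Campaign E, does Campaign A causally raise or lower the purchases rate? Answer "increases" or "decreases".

Engagement tier satisfies the back-door criterion: it is not a descendant of the campaign, and it blocks the spurious path from campaign to outcome. Adjusting for it (i.e., using the within-engagement tier rates) gives the causal effect.
Within each level — warm: 57.1% vs 37.4%; cold: 14.5% vs 3.9% — Campaign A is higher every time.

increases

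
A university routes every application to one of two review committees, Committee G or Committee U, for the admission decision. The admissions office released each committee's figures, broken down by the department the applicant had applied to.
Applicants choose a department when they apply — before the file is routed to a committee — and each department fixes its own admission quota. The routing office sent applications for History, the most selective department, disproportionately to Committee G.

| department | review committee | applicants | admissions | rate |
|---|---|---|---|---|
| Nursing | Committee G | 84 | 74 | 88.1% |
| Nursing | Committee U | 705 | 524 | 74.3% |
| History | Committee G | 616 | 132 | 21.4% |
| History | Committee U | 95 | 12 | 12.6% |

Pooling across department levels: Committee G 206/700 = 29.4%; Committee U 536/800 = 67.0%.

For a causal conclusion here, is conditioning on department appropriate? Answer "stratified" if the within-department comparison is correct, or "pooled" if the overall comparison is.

Department satisfies the back-door criterion: it is not a descendant of the review committee, and it blocks the spurious path from review committee to outcome. Adjusting for it (i.e., using the within-department rates) gives the causal effect.
Within each level — Nursing: 88.1% vs 74.3%; History: 21.4% vs 12.6% — Committee G is higher every time.

stratified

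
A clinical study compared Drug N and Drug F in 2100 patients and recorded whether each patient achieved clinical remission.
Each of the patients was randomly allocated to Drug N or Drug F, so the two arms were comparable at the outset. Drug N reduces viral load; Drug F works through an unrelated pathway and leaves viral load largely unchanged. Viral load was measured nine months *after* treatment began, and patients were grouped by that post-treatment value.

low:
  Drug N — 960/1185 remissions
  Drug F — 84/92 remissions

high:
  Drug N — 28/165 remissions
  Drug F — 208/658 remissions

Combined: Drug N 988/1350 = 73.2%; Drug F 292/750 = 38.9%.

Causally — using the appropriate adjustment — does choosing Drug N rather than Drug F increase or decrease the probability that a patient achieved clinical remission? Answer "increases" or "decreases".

increases

Drug F is higher inside every viral load stratum but Drug N is higher in aggregate. Whether to stratify depends on how viral load relates to the drug.
Viral load is downstream of the drug. One should not condition on a consequence of treatment, so the overall rates are the right comparison.
Pooled: Drug N 73.2% vs Drug F 38.9%; Drug N is higher overall.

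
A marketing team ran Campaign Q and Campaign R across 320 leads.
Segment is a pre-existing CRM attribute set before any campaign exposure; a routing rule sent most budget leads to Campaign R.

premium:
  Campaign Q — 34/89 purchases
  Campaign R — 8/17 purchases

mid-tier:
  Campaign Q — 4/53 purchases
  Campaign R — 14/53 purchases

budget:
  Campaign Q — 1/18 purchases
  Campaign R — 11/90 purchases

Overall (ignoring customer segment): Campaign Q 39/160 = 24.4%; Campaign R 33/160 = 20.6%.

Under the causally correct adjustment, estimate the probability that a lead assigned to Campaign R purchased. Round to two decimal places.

0.28

Campaign R is higher inside every customer segment stratum but Campaign Q is higher in aggregate. Whether to stratify depends on how customer segment relates to the campaign.
Nothing the campaign does changes customer segment; the imbalance is an allocation artefact. With customer segment also predicting the outcome, the pooled figure is confounded, and the within-stratum comparison is the causal one.
Standardising Campaign R to the population customer segment mix: 0.331·8/17 + 0.331·14/53 + 0.338·11/90 = 0.285.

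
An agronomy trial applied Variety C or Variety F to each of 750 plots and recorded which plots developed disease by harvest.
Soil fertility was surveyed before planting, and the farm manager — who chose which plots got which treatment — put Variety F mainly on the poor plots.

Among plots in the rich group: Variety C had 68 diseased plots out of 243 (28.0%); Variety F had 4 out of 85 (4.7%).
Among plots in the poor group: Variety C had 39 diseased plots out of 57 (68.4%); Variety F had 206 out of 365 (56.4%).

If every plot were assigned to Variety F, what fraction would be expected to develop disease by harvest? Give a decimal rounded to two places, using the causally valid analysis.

0.34

The soil fertility-specific comparison favours Variety F throughout, but the pooled figures favour Variety C. The question is whether to condition on soil fertility.
Soil fertility is set before the variety has any effect — it is not caused by the variety — and it independently drives the outcome. That makes it a confounder, so the causal comparison is within soil fertility levels.
Standardising Variety F to the population soil fertility mix: 0.437·4/85 + 0.563·206/365 = 0.338.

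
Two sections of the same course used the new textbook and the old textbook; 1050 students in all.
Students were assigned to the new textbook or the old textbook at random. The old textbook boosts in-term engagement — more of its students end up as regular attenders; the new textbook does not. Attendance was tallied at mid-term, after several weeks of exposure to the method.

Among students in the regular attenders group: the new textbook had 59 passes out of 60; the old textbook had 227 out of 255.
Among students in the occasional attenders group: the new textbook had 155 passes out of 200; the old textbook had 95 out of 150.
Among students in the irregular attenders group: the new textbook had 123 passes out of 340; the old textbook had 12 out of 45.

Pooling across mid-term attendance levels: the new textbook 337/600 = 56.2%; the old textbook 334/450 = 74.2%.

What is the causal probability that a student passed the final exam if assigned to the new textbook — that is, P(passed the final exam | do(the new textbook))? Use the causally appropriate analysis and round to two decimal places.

Within every mid-term attendance level the new textbook has the higher rate, yet pooled the old textbook does — Simpson's reversal.
The distribution of mid-term attendance is itself part of what the teaching method does — it is an intermediate outcome. Holding it fixed would remove that part of the effect; the total effect is the pooled difference.
So P(outcome | do(the new textbook)) is just the pooled rate for the new textbook: 337/600 = 0.562.

0.56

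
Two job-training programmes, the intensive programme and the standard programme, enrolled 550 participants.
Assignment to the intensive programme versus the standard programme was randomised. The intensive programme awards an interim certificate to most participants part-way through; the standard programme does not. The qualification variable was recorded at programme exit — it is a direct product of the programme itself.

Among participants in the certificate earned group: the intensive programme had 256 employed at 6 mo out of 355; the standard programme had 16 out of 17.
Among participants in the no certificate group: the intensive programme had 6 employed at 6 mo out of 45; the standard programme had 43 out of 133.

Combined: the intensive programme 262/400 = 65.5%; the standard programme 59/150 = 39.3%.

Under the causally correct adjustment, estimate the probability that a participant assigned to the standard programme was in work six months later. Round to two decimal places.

0.39

Within every qualification attained during the programme level the standard programme has the higher rate, yet pooled the intensive programme does — Simpson's reversal.
Qualification attained during the programme here is a post-treatment variable shaped by the programme; conditioning on it would introduce bias rather than remove it. The overall comparison is the causal one.
So P(outcome | do(the standard programme)) is just the pooled rate for the standard programme: 59/150 = 0.393.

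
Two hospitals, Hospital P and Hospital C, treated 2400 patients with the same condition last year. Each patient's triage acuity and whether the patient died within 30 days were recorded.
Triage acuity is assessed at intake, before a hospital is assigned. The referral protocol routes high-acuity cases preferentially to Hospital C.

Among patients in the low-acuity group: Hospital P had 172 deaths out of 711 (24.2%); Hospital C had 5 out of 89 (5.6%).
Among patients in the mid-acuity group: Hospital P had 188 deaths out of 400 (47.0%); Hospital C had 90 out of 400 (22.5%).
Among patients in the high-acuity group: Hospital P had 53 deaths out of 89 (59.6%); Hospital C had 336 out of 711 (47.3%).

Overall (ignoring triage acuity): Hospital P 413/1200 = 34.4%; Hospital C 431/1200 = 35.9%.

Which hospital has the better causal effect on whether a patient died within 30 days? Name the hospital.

The triage acuity-specific comparison favours Hospital C throughout, but the pooled figures favour Hospital P. The question is whether to condition on triage acuity.
Since triage acuity is a pre-existing factor (not a product of the hospital) and it affects the outcome on its own, it is a confounder. The stratified rates, not the pooled rate, identify the causal effect.
Within each level — low-acuity: 24.2% vs 5.6%; mid-acuity: 47.0% vs 22.5%; high-acuity: 59.6% vs 47.3% — Hospital C is lower every time.

Hospital C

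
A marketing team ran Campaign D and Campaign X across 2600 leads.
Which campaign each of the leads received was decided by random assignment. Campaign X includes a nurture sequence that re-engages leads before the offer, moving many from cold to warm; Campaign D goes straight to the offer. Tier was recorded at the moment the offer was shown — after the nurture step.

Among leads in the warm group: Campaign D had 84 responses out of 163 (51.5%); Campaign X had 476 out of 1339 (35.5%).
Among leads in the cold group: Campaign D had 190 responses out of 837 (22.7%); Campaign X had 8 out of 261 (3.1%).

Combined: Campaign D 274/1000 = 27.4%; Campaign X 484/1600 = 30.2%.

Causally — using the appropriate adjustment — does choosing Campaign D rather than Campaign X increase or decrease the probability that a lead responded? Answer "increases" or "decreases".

Within every engagement tier level Campaign D has the higher rate, yet pooled Campaign X does — Simpson's reversal.
The distribution of engagement tier is itself part of what the campaign does — it is an intermediate outcome. Holding it fixed would remove that part of the effect; the total effect is the pooled difference.
Pooled: Campaign D 27.4% vs Campaign X 30.2%; Campaign X is higher overall.

decreases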